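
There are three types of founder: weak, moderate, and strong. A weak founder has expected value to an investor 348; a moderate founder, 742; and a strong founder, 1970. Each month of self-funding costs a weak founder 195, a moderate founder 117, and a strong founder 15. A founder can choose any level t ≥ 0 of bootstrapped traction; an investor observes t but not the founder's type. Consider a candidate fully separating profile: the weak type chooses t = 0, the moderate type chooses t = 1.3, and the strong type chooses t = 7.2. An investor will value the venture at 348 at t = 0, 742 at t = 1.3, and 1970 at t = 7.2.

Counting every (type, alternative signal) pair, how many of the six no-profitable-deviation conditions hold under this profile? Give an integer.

3

Moderate (own payoff 742 − 117×1.3 = 589.9): to t=0 gives 348 → no gain ✓; to t=7.2 gives 1970 − 117×7.2 = 1127.6 → profitable ✗.
Weak (own payoff 348): to t=1.3 gives 742 − 195×1.3 = 488.5 → profitable ✗; to t=7.2 gives 1970 − 195×7.2 = 566 → profitable ✗.
Strong (own payoff 1970 − 15×7.2 = 1862): to t=0 gives 348 → no gain ✓; to t=1.3 gives 742 − 15×1.3 = 722.5 → no gain ✓.
3 of the 6 constraints hold; not an equilibrium.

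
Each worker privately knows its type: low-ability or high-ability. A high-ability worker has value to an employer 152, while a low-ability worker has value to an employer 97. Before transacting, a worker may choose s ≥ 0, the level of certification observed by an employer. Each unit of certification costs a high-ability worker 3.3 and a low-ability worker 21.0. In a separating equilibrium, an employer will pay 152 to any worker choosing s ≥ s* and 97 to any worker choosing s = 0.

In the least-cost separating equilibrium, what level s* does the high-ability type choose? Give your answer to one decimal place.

A low-ability worker choosing s = 0 receives 97.
Imitating at s* instead would pay 152 at cost 21.0·s*, netting 152 − 21.0·s*.
Indifference: 97 = 152 − 21.0·s*, so s* = (152 − 97) / 21.0 ≈ 2.6.
This is the low-ability type's binding incentive-compatibility constraint; any s ≥ 2.6 sustains separation on that side.

2.6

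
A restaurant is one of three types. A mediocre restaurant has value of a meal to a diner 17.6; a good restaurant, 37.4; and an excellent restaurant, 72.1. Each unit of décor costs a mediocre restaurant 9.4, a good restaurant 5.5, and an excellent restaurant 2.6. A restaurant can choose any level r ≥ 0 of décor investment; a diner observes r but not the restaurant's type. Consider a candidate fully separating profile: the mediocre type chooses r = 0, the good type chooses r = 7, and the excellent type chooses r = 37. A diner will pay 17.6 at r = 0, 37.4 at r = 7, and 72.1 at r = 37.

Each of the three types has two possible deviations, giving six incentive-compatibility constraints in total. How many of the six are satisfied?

3

Mediocre (own payoff 17.6): to r=7 gives 37.4 − 9.4×7 = -28.4 → no gain ✓; to r=37 gives 72.1 − 9.4×37 = -275.7 → no gain ✓.
Good (own payoff 37.4 − 5.5×7 = -1.1): to r=0 gives 17.6 → profitable ✗; to r=37 gives 72.1 − 5.5×37 = -131.4 → no gain ✓.
Excellent (own payoff 72.1 − 2.6×37 = -24.1): to r=0 gives 17.6 → profitable ✗; to r=7 gives 37.4 − 2.6×7 = 19.2 → profitable ✗.
3 of the 6 constraints hold; not an equilibrium.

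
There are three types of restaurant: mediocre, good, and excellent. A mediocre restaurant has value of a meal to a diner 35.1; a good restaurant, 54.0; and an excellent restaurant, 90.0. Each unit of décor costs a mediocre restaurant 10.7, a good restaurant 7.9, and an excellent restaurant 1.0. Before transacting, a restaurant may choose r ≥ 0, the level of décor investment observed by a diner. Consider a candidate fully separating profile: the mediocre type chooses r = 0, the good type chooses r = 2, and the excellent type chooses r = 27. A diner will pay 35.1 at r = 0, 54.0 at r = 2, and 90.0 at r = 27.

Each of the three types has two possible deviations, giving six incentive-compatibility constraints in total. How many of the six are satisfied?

Good (own payoff 54.0 − 7.9×2 = 38.2): to r=0 gives 35.1 → no gain ✓; to r=27 gives 90.0 − 7.9×27 = -123.3 → no gain ✓.
Excellent (own payoff 90.0 − 1.0×27 = 63): to r=0 gives 35.1 → no gain ✓; to r=2 gives 54.0 − 1.0×2 = 52 → no gain ✓.
Mediocre (own payoff 35.1): to r=2 gives 54.0 − 10.7×2 = 32.6 → no gain ✓; to r=27 gives 90.0 − 10.7×27 = -198.9 → no gain ✓.
6 of the 6 constraints hold; this profile is a separating equilibrium.

6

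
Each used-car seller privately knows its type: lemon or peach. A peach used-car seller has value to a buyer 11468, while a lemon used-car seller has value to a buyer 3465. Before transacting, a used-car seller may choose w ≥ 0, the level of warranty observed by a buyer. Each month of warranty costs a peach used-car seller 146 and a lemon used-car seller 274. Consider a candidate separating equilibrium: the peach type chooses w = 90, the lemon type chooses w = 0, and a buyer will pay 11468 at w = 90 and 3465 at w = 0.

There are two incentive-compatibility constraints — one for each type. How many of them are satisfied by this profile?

Peach type: signal → 11468 − 146 × 90 = -1672; deviate to 0 → 3465. IC fails (-1672 < 3465).
Lemon type: stay at 0 → 3465; mimic → 11468 − 274 × 90 = -13192. IC holds (3465 ≥ -13192).
1 of 2 constraints hold, so this profile is not an equilibrium.

1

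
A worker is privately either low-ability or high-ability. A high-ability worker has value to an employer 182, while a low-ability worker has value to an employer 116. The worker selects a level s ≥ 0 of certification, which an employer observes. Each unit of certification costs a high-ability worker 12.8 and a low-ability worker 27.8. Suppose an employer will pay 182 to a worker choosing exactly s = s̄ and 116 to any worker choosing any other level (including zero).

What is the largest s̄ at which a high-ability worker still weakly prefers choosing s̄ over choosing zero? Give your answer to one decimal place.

Choosing s̄ yields the high-ability type 182 − 12.8·s̄; choosing zero yields 116.
The high-ability type is indifferent at 182 − 12.8·s̄ = 116, i.e. s̄ = (182 − 116) / 12.8 ≈ 5.2.
For any s̄ above 5.2 the high-ability type would rather pool at zero, so separation collapses.

5.2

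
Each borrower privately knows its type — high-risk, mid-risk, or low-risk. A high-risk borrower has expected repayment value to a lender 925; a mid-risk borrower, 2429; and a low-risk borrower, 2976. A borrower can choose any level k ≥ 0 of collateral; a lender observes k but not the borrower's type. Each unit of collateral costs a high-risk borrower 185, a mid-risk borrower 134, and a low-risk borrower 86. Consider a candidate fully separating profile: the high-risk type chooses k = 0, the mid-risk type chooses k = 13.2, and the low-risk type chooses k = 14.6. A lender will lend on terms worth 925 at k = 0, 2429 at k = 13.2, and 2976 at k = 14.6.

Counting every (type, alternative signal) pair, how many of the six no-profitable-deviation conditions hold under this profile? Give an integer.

4

Mid-risk (own payoff 2429 − 134×13.2 = 660.2): to k=0 gives 925 → profitable ✗; to k=14.6 gives 2976 − 134×14.6 = 1019.6 → profitable ✗.
High-risk (own payoff 925): to k=13.2 gives 2429 − 185×13.2 = -13 → no gain ✓; to k=14.6 gives 2976 − 185×14.6 = 275 → no gain ✓.
Low-risk (own payoff 2976 − 86×14.6 = 1720.4): to k=0 gives 925 → no gain ✓; to k=13.2 gives 2429 − 86×13.2 = 1293.8 → no gain ✓.
4 of the 6 constraints hold; not an equilibrium.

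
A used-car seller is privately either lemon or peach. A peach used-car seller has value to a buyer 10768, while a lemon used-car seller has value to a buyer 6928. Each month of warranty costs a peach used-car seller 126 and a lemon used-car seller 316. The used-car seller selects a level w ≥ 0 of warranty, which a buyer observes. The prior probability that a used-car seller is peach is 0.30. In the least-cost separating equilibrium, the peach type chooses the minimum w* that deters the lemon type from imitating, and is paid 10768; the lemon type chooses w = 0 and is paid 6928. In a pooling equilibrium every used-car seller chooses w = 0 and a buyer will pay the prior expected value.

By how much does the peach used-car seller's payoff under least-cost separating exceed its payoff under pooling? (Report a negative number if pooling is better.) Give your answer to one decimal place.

Least-cost separating signal: w* solves 6928 = 10768 − 316·w*, so w* = (10768 − 6928)/316 ≈ 12.1519.
Peach type's separating payoff: 10768 − 126 × w* = 10768 − 126 × (10768 − 6928)/316 = 10768 − 483840/316 ≈ 9236.861.
Pooling payoff: 0.30 × 10768 + 0.70 × 6928 = 8080.
Difference: 9236.861 − 8080 = 1156.861, i.e. 1156.9 to one decimal place.
The peach type prefers to separate.

1156.9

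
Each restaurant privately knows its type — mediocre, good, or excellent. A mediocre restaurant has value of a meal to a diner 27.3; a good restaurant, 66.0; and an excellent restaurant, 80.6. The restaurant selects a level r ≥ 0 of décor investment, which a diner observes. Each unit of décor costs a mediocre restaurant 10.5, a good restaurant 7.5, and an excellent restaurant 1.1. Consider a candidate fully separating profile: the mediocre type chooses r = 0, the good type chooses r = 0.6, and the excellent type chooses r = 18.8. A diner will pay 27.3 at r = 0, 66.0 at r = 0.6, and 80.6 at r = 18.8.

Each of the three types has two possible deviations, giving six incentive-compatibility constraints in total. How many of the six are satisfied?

4

Mediocre (own payoff 27.3): to r=0.6 gives 66.0 − 10.5×0.6 = 59.7 → profitable ✗; to r=18.8 gives 80.6 − 10.5×18.8 = -116.8 → no gain ✓.
Good (own payoff 66.0 − 7.5×0.6 = 61.5): to r=0 gives 27.3 → no gain ✓; to r=18.8 gives 80.6 − 7.5×18.8 = -60.4 → no gain ✓.
Excellent (own payoff 80.6 − 1.1×18.8 = 59.92): to r=0 gives 27.3 → no gain ✓; to r=0.6 gives 66.0 − 1.1×0.6 = 65.34 → profitable ✗.
4 of the 6 constraints hold; not an equilibrium.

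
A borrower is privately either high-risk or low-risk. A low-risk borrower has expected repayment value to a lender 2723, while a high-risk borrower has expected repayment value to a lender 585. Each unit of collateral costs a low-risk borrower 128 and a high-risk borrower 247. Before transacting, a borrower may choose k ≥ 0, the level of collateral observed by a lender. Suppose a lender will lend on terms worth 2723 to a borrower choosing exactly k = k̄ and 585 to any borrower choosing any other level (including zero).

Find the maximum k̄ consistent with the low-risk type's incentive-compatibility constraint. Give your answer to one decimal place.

16.7

Choosing k̄ yields the low-risk type 2723 − 128·k̄; choosing zero yields 585.
The low-risk type is indifferent at 2723 − 128·k̄ = 585, i.e. k̄ = (2723 − 585) / 128 ≈ 16.7.
For any k̄ above 16.7 the low-risk type would rather pool at zero, so separation collapses.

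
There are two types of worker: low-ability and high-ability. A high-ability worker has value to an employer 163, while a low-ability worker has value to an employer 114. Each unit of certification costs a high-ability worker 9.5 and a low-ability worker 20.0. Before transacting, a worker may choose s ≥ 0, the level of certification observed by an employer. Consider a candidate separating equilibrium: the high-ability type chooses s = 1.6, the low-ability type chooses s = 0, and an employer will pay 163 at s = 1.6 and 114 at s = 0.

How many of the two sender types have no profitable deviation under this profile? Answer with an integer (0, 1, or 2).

Low-ability type: stay at 0 → 114; mimic → 163 − 20.0 × 1.6 = 131. IC fails (114 < 131).
High-ability type: signal → 163 − 9.5 × 1.6 = 147.8; deviate to 0 → 114. IC holds (147.8 ≥ 114).
1 of 2 constraints hold, so this profile is not an equilibrium.

1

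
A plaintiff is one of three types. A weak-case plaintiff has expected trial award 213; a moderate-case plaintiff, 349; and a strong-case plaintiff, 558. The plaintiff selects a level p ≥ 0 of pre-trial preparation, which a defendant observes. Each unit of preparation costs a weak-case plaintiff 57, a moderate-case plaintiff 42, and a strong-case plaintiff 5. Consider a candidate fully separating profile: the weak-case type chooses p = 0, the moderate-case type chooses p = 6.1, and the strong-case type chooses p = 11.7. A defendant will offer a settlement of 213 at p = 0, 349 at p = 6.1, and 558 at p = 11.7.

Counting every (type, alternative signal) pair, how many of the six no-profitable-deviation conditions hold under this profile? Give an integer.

5

Strong-case (own payoff 558 − 5×11.7 = 499.5): to p=0 gives 213 → no gain ✓; to p=6.1 gives 349 − 5×6.1 = 318.5 → no gain ✓.
Weak-case (own payoff 213): to p=6.1 gives 349 − 57×6.1 = 1.3 → no gain ✓; to p=11.7 gives 558 − 57×11.7 = -108.9 → no gain ✓.
Moderate-case (own payoff 349 − 42×6.1 = 92.8): to p=0 gives 213 → profitable ✗; to p=11.7 gives 558 − 42×11.7 = 66.6 → no gain ✓.
5 of the 6 constraints hold; not an equilibrium.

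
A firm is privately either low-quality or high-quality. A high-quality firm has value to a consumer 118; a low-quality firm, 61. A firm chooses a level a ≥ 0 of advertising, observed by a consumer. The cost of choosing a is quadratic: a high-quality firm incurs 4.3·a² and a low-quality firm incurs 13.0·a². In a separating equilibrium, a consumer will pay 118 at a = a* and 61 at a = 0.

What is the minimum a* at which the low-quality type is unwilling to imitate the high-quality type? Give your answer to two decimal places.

The low-quality type at a = 0 receives 61; imitating at a* yields 118 − 13.0·a*².
Indifference: 61 = 118 − 13.0·a*², so a*² = (118 − 61) / 13.0 ≈ 4.3846.
a* = √4.3846 ≈ 2.09.

2.09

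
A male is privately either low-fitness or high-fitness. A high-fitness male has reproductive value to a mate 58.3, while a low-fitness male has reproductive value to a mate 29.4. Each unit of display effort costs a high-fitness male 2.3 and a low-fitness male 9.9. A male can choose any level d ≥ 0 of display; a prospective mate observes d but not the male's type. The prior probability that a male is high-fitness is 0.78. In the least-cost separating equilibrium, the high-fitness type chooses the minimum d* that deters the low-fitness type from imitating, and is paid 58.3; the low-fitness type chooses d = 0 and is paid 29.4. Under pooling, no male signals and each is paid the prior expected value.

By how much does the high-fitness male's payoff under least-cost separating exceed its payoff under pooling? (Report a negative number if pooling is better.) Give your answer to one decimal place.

Least-cost separating signal: d* solves 29.4 = 58.3 − 9.9·d*, so d* = (58.3 − 29.4)/9.9 ≈ 2.9192.
High-fitness type's separating payoff: 58.3 − 2.3 × d* = 58.3 − 2.3 × (58.3 − 29.4)/9.9 = 58.3 − 66.47/9.9 ≈ 51.586.
Pooling payoff: 0.78 × 58.3 + 0.22 × 29.4 = 51.942.
Difference: 51.586 − 51.942 = -0.356, i.e. -0.4 to one decimal place.
The high-fitness type would prefer the pooling outcome.

-0.4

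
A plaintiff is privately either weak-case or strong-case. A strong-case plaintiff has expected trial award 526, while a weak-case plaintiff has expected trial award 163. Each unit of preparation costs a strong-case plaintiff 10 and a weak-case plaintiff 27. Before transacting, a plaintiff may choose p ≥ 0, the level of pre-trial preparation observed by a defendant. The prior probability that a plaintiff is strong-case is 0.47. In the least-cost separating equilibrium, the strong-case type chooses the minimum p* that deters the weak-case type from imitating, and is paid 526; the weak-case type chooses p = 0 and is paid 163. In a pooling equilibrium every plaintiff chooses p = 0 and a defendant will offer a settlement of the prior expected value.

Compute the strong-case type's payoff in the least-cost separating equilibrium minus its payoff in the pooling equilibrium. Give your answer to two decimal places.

Least-cost separating signal: p* solves 163 = 526 − 27·p*, so p* = (526 − 163)/27 ≈ 13.4444.
Strong-case type's separating payoff: 526 − 10 × p* = 526 − 10 × (526 − 163)/27 = 526 − 3630/27 ≈ 391.5556.
Pooling payoff: 0.47 × 526 + 0.53 × 163 = 333.61.
Difference: 391.5556 − 333.61 = 57.9456, i.e. 57.95 to two decimal places.
The strong-case type prefers to separate.

57.95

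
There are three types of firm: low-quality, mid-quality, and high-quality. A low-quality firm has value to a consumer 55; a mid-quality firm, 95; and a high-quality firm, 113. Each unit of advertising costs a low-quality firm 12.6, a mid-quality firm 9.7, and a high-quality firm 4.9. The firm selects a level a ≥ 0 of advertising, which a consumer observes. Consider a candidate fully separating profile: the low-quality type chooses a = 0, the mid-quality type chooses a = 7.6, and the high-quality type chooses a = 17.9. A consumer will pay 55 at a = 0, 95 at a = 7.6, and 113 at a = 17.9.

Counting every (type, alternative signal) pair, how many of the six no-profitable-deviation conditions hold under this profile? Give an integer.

3

Mid-quality (own payoff 95 − 9.7×7.6 = 21.28): to a=0 gives 55 → profitable ✗; to a=17.9 gives 113 − 9.7×17.9 = -60.63 → no gain ✓.
Low-quality (own payoff 55): to a=7.6 gives 95 − 12.6×7.6 = -0.76 → no gain ✓; to a=17.9 gives 113 − 12.6×17.9 = -112.54 → no gain ✓.
High-quality (own payoff 113 − 4.9×17.9 = 25.29): to a=0 gives 55 → profitable ✗; to a=7.6 gives 95 − 4.9×7.6 = 57.76 → profitable ✗.
3 of the 6 constraints hold; not an equilibrium.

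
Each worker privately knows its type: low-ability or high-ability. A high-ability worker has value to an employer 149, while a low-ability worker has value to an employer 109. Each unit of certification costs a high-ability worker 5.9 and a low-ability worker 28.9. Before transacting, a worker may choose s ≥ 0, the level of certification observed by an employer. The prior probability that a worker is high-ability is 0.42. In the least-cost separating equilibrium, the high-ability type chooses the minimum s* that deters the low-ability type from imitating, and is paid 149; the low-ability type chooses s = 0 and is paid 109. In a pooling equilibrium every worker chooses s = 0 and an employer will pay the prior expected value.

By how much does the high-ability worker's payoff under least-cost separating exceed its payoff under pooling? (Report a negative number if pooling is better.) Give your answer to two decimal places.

Least-cost separating signal: s* solves 109 = 149 − 28.9·s*, so s* = (149 − 109)/28.9 ≈ 1.3841.
High-ability type's separating payoff: 149 − 5.9 × s* = 149 − 5.9 × (149 − 109)/28.9 = 149 − 236/28.9 ≈ 140.8339.
Pooling payoff: 0.42 × 149 + 0.58 × 109 = 125.8.
Difference: 140.8339 − 125.8 = 15.0339, i.e. 15.03 to two decimal places.
The high-ability type prefers to separate.

15.03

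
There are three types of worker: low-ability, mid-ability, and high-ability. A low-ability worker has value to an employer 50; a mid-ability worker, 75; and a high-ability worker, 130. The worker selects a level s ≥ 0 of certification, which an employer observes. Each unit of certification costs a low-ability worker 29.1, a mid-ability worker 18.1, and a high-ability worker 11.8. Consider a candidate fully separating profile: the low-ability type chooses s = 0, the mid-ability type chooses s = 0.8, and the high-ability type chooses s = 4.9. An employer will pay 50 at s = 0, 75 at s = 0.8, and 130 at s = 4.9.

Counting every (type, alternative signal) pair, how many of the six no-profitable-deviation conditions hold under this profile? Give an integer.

Low-ability (own payoff 50): to s=0.8 gives 75 − 29.1×0.8 = 51.72 → profitable ✗; to s=4.9 gives 130 − 29.1×4.9 = -12.59 → no gain ✓.
Mid-ability (own payoff 75 − 18.1×0.8 = 60.52): to s=0 gives 50 → no gain ✓; to s=4.9 gives 130 − 18.1×4.9 = 41.31 → no gain ✓.
High-ability (own payoff 130 − 11.8×4.9 = 72.18): to s=0 gives 50 → no gain ✓; to s=0.8 gives 75 − 11.8×0.8 = 65.56 → no gain ✓.
5 of the 6 constraints hold; not an equilibrium.

5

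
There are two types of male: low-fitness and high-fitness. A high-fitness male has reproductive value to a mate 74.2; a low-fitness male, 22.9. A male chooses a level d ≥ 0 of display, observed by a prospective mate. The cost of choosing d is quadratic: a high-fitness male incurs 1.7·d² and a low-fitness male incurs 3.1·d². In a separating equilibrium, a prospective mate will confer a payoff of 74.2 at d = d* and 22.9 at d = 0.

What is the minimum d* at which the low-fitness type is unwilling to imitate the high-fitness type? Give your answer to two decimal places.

4.07

The low-fitness type at d = 0 receives 22.9; imitating at d* yields 74.2 − 3.1·d*².
Indifference: 22.9 = 74.2 − 3.1·d*², so d*² = (74.2 − 22.9) / 3.1 ≈ 16.5484.
d* = √16.5484 ≈ 4.07.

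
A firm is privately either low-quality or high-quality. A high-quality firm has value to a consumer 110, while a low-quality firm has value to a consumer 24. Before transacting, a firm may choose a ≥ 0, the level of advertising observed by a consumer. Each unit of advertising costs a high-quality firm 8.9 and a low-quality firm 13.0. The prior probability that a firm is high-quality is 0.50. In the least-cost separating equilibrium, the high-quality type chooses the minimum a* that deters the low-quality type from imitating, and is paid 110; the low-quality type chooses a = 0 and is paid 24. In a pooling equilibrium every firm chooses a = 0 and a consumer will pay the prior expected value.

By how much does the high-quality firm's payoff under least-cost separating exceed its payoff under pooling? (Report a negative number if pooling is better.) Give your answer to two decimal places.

-15.88

Least-cost separating signal: a* solves 24 = 110 − 13.0·a*, so a* = (110 − 24)/13.0 ≈ 6.6154.
High-quality type's separating payoff: 110 − 8.9 × a* = 110 − 8.9 × (110 − 24)/13.0 = 110 − 765.4/13.0 ≈ 51.1231.
Pooling payoff: 0.50 × 110 + 0.50 × 24 = 67.
Difference: 51.1231 − 67 = -15.8769, i.e. -15.88 to two decimal places.
The high-quality type would prefer the pooling outcome.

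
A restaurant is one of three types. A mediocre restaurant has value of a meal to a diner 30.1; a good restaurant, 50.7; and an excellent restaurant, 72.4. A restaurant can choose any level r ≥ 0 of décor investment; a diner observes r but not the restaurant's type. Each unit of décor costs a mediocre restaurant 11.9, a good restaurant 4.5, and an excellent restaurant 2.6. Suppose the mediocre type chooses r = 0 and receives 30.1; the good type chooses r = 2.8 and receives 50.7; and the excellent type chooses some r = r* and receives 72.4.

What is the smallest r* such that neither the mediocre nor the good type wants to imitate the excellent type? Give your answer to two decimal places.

Mediocre type (on-path payoff 30.1) won't mimic when 30.1 ≥ 72.4 − 11.9·r*, i.e. r* ≥ 3.55.
Good type (on-path payoff 50.7 − 4.5×2.8 = 38.1) won't mimic when 38.1 ≥ 72.4 − 4.5·r*, i.e. r* ≥ 7.62.
Both must hold, so r* = max(3.55, 7.62) = 7.62. The good type's constraint binds.

7.62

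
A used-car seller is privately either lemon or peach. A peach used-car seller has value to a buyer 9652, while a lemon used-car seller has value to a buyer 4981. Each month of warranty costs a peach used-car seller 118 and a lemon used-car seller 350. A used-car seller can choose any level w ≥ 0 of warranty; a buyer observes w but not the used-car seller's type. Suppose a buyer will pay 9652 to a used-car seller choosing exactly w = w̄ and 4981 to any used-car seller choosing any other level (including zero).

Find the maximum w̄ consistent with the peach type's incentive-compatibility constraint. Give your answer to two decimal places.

Choosing w̄ yields the peach type 9652 − 118·w̄; choosing zero yields 4981.
The peach type is indifferent at 9652 − 118·w̄ = 4981, i.e. w̄ = (9652 − 4981) / 118 ≈ 39.58.
For any w̄ above 39.58 the peach type would rather pool at zero, so separation collapses.

39.58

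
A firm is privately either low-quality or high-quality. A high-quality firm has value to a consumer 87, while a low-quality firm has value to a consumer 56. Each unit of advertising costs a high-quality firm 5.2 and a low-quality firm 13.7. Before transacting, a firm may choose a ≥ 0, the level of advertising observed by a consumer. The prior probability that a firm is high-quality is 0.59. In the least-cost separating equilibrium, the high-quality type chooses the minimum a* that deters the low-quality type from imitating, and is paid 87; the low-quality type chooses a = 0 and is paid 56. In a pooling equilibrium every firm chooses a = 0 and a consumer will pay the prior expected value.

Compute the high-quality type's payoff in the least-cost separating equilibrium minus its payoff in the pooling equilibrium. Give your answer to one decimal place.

0.9

Least-cost separating signal: a* solves 56 = 87 − 13.7·a*, so a* = (87 − 56)/13.7 ≈ 2.2628.
High-quality type's separating payoff: 87 − 5.2 × a* = 87 − 5.2 × (87 − 56)/13.7 = 87 − 161.2/13.7 ≈ 75.234.
Pooling payoff: 0.59 × 87 + 0.41 × 56 = 74.29.
Difference: 75.234 − 74.29 = 0.944, i.e. 0.9 to one decimal place.
The high-quality type prefers to separate.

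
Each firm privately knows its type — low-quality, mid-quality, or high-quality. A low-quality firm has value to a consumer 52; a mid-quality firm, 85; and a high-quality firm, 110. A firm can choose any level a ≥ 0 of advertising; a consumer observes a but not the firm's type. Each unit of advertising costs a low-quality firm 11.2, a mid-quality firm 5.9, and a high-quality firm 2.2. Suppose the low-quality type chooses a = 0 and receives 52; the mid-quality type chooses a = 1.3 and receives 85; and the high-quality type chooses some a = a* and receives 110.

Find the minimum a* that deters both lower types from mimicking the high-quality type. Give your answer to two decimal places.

Mid-quality type (on-path payoff 85 − 5.9×1.3 = 77.33) won't mimic when 77.33 ≥ 110 − 5.9·a*, i.e. a* ≥ 5.54.
Low-quality type (on-path payoff 52) won't mimic when 52 ≥ 110 − 11.2·a*, i.e. a* ≥ 5.18.
Both must hold, so a* = max(5.18, 5.54) = 5.54. The mid-quality type's constraint binds.

5.54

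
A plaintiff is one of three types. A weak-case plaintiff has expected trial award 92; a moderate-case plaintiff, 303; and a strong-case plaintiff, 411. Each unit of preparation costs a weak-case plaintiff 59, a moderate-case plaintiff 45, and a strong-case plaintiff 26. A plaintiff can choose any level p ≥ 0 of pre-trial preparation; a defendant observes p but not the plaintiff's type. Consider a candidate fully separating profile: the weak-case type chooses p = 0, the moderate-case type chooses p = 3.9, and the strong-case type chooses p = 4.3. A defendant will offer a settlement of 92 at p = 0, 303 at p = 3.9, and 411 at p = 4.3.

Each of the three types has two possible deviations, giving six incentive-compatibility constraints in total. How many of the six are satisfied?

Strong-case (own payoff 411 − 26×4.3 = 299.2): to p=0 gives 92 → no gain ✓; to p=3.9 gives 303 − 26×3.9 = 201.6 → no gain ✓.
Weak-case (own payoff 92): to p=3.9 gives 303 − 59×3.9 = 72.9 → no gain ✓; to p=4.3 gives 411 − 59×4.3 = 157.3 → profitable ✗.
Moderate-case (own payoff 303 − 45×3.9 = 127.5): to p=0 gives 92 → no gain ✓; to p=4.3 gives 411 − 45×4.3 = 217.5 → profitable ✗.
4 of the 6 constraints hold; not an equilibrium.

4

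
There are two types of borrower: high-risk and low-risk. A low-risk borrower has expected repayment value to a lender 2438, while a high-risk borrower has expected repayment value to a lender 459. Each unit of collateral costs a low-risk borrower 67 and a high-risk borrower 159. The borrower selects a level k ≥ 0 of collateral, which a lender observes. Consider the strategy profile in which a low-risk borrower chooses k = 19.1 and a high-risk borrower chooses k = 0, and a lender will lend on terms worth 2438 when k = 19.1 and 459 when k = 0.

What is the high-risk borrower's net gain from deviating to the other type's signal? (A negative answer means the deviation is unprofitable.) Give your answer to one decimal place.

Playing k = 0 the high-risk borrower receives 459.
Deviating to k = 19.1 brings payment 2438 at cost 159 × 19.1 = 3036.9, netting -598.9.
Gain from deviating: -598.9 − 459 = -1057.9.
The gain is negative, so the high-risk type's incentive-compatibility constraint is satisfied.

-1057.9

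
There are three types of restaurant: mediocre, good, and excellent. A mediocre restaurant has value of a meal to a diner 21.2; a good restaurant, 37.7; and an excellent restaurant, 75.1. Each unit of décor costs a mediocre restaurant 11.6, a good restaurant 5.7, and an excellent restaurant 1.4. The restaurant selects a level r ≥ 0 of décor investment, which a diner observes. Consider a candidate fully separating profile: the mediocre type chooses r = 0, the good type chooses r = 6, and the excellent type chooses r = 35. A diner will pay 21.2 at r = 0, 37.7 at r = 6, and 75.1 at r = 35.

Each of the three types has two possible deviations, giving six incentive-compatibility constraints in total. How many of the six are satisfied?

Excellent (own payoff 75.1 − 1.4×35 = 26.1): to r=0 gives 21.2 → no gain ✓; to r=6 gives 37.7 − 1.4×6 = 29.3 → profitable ✗.
Mediocre (own payoff 21.2): to r=6 gives 37.7 − 11.6×6 = -31.9 → no gain ✓; to r=35 gives 75.1 − 11.6×35 = -330.9 → no gain ✓.
Good (own payoff 37.7 − 5.7×6 = 3.5): to r=0 gives 21.2 → profitable ✗; to r=35 gives 75.1 − 5.7×35 = -124.4 → no gain ✓.
4 of the 6 constraints hold; not an equilibrium.

4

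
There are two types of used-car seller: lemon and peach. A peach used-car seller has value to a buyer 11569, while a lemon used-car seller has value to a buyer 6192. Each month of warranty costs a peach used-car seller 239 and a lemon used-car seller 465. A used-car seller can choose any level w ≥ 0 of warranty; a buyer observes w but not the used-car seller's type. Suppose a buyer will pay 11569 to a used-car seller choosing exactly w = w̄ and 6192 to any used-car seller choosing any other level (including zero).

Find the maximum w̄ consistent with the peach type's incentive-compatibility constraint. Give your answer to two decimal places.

Choosing w̄ yields the peach type 11569 − 239·w̄; choosing zero yields 6192.
The peach type is indifferent at 11569 − 239·w̄ = 6192, i.e. w̄ = (11569 − 6192) / 239 ≈ 22.50.
For any w̄ above 22.50 the peach type would rather pool at zero, so separation collapses.

22.50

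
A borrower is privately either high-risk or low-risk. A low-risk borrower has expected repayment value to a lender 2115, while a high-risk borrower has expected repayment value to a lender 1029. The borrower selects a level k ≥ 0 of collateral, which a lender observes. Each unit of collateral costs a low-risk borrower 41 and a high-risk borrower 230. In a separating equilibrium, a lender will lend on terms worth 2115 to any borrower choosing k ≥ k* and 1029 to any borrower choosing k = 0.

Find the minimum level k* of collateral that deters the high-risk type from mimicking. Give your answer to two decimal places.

4.72

A high-risk borrower choosing k = 0 receives 1029.
Imitating at k* instead would pay 2115 at cost 230·k*, netting 2115 − 230·k*.
Indifference: 1029 = 2115 − 230·k*, so k* = (2115 − 1029) / 230 ≈ 4.72.
At k* the high-risk type's incentive constraint just binds; the low-risk type strictly prefers k* since its per-unit cost is lower.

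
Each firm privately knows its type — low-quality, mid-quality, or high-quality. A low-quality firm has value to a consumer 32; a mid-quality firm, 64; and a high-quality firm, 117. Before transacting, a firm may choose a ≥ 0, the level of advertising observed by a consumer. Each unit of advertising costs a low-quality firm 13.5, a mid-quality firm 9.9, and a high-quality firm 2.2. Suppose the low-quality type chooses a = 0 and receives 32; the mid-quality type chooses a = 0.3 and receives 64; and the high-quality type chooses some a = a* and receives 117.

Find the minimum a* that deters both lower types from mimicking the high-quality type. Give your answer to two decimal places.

Low-quality type (on-path payoff 32) won't mimic when 32 ≥ 117 − 13.5·a*, i.e. a* ≥ 6.30.
Mid-quality type (on-path payoff 64 − 9.9×0.3 = 61.03) won't mimic when 61.03 ≥ 117 − 9.9·a*, i.e. a* ≥ 5.65.
Both must hold, so a* = max(6.30, 5.65) = 6.30. The low-quality type's constraint binds.

6.30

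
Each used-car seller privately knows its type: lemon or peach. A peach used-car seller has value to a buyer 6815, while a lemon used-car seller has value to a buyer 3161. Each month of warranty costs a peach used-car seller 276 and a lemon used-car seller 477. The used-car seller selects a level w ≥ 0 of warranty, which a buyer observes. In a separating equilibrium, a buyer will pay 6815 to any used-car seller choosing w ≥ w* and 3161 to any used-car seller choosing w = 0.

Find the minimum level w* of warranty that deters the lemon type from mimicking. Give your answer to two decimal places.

7.66

A lemon used-car seller choosing w = 0 receives 3161.
Imitating at w* instead would pay 6815 at cost 477·w*, netting 6815 − 477·w*.
Indifference: 3161 = 6815 − 477·w*, so w* = (6815 − 3161) / 477 ≈ 7.66.
At w* the lemon type's incentive constraint just binds; the peach type strictly prefers w* since its per-unit cost is lower.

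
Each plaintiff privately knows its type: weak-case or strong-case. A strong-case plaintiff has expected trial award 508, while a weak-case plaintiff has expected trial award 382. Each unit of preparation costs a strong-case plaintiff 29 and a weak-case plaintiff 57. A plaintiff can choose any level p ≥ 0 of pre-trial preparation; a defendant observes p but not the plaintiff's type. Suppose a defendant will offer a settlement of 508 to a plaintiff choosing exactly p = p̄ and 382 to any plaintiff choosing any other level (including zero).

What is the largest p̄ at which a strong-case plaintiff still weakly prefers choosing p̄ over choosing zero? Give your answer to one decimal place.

4.3

Choosing p̄ yields the strong-case type 508 − 29·p̄; choosing zero yields 382.
The strong-case type is indifferent at 508 − 29·p̄ = 382, i.e. p̄ = (508 − 382) / 29 ≈ 4.3.
For any p̄ above 4.3 the strong-case type would rather pool at zero, so separation collapses.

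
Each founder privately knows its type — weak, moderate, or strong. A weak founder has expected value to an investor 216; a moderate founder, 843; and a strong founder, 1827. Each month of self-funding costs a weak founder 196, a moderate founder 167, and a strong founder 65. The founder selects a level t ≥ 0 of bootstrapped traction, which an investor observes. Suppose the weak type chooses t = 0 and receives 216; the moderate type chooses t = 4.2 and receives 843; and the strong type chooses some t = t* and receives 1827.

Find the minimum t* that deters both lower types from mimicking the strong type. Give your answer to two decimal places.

Weak type (on-path payoff 216) won't mimic when 216 ≥ 1827 − 196·t*, i.e. t* ≥ 8.22.
Moderate type (on-path payoff 843 − 167×4.2 = 141.6) won't mimic when 141.6 ≥ 1827 − 167·t*, i.e. t* ≥ 10.09.
Both must hold, so t* = max(8.22, 10.09) = 10.09. The moderate type's constraint binds.

10.09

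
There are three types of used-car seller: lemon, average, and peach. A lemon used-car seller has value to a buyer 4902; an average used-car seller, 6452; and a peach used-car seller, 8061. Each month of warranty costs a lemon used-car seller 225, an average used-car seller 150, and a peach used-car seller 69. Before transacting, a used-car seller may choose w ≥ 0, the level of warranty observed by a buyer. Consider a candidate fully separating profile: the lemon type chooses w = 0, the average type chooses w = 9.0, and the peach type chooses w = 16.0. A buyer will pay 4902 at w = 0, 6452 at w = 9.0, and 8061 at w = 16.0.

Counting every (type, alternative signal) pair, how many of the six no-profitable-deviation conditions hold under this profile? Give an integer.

Average (own payoff 6452 − 150×9.0 = 5102): to w=0 gives 4902 → no gain ✓; to w=16.0 gives 8061 − 150×16.0 = 5661 → profitable ✗.
Lemon (own payoff 4902): to w=9.0 gives 6452 − 225×9.0 = 4427 → no gain ✓; to w=16.0 gives 8061 − 225×16.0 = 4461 → no gain ✓.
Peach (own payoff 8061 − 69×16.0 = 6957): to w=0 gives 4902 → no gain ✓; to w=9.0 gives 6452 − 69×9.0 = 5831 → no gain ✓.
5 of the 6 constraints hold; not an equilibrium.

5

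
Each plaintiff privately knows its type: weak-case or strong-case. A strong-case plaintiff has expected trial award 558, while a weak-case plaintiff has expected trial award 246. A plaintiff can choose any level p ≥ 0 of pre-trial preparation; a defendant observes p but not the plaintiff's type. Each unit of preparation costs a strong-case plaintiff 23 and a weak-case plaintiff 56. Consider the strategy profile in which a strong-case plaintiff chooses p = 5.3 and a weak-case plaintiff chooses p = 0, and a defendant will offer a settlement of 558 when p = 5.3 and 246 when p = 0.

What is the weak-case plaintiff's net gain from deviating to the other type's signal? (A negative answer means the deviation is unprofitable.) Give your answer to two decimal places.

Playing p = 0 the weak-case plaintiff receives 246.
Deviating to p = 5.3 brings payment 558 at cost 56 × 5.3 = 296.8, netting 261.2.
Gain from deviating: 261.2 − 246 = 15.20.
The gain is positive, so the weak-case type's incentive-compatibility constraint is violated — this profile is not a separating equilibrium.

15.20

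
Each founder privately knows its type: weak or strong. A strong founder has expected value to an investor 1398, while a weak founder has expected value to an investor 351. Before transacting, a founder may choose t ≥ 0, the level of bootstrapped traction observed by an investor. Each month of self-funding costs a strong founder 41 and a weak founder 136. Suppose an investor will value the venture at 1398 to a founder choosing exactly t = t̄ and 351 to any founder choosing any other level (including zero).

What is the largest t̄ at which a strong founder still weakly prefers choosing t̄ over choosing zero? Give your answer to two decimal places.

25.54

Choosing t̄ yields the strong type 1398 − 41·t̄; choosing zero yields 351.
The strong type is indifferent at 1398 − 41·t̄ = 351, i.e. t̄ = (1398 − 351) / 41 ≈ 25.54.
For any t̄ above 25.54 the strong type would rather pool at zero, so separation collapses.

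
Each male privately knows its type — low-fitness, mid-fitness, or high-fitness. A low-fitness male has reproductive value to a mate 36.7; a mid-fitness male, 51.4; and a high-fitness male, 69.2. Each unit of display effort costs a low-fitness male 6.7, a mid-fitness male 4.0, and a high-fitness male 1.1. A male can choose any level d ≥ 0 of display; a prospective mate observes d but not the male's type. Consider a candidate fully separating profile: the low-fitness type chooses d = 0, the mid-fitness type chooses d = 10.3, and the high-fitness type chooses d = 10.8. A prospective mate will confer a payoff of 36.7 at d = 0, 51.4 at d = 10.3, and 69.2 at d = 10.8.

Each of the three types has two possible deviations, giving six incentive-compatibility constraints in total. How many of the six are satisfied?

High-fitness (own payoff 69.2 − 1.1×10.8 = 57.32): to d=0 gives 36.7 → no gain ✓; to d=10.3 gives 51.4 − 1.1×10.3 = 40.07 → no gain ✓.
Low-fitness (own payoff 36.7): to d=10.3 gives 51.4 − 6.7×10.3 = -17.61 → no gain ✓; to d=10.8 gives 69.2 − 6.7×10.8 = -3.16 → no gain ✓.
Mid-fitness (own payoff 51.4 − 4.0×10.3 = 10.2): to d=0 gives 36.7 → profitable ✗; to d=10.8 gives 69.2 − 4.0×10.8 = 26 → profitable ✗.
4 of the 6 constraints hold; not an equilibrium.

4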